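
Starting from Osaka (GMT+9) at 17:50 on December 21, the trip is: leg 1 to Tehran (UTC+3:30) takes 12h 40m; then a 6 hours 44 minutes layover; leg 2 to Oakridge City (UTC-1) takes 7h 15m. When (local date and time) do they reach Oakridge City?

10:29 on December 22

Convert departure to UTC: 17:50 − 9:00 = 08:50 UTC on Dec 21.
Add 12 hours and 40 minutes leg 1 → 21:30 UTC.
Add 6 hours 44 minutes layover in Tehran → 04:14 UTC (Dec 22).
Add 7 hours 15 minutes leg 2 → 11:29 UTC.
Oakridge City is UTC−1:00, so local arrival = 11:29 − 1:00 = 10:29 on Dec 22.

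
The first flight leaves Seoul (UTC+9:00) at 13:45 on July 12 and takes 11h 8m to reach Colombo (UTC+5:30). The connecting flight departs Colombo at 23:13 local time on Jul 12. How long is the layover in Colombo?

Convert departure to UTC: 13:45 − 9:00 = 04:45 UTC on Jul 12.
Add 11 hours and 8 minutes flight time → 15:53 UTC.
Colombo is UTC+5:30, so local arrival = 15:53 + 5:30 = 21:23 on Jul 12.
Layover = 23:13 − 21:23 = 1 hour 50 minutes.

1 hour 50 minutes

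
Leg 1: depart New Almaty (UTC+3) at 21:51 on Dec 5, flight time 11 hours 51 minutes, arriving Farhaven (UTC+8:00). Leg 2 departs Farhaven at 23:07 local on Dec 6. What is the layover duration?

Convert departure to UTC: 21:51 − 3:00 = 18:51 UTC on Dec 5.
Add 11 hours and 51 minutes flight time → 06:42 UTC (Dec 6).
Farhaven is UTC+8:00, so local arrival = 06:42 + 8:00 = 14:42 on Dec 6.
Layover = 23:07 − 14:42 = 8 hours 25 minutes.

8 hours 25 minutes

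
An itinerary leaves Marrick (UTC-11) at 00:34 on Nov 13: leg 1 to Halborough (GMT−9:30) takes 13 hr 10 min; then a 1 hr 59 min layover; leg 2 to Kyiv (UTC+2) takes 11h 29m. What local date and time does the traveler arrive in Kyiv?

Convert departure to UTC: 00:34 + 11:00 = 11:34 UTC on Nov 13.
Add 13 hours 10 minutes leg 1 → 00:44 UTC (Nov 14).
Add 1 hour and 59 minutes layover in Halborough → 02:43 UTC.
Add 11 hours and 29 minutes leg 2 → 14:12 UTC.
Kyiv is UTC+2:00, so local arrival = 14:12 + 2:00 = 16:12 on Nov 14.

16:12 on November 14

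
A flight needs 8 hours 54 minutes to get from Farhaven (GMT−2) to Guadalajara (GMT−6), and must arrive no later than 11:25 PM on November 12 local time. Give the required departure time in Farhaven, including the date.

Target arrival in UTC: 11:25 PM + 6:00 = 5:25 AM on Nov 13.
Subtract 8 hours and 54 minutes → departure 8:31 PM UTC on Nov 12.
Farhaven is UTC−2:00: 8:31 PM − 2:00 = 6:31 PM on Nov 12.

6:31 PM on November 12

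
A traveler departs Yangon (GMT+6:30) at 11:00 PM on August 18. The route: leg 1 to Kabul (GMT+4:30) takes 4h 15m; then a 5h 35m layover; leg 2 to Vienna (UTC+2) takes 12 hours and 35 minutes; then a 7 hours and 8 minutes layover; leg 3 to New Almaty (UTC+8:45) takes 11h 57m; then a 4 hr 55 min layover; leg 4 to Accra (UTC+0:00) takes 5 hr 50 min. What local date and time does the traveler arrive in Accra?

Convert departure to UTC: 11:00 PM − 6:30 = 4:30 PM UTC on Aug 18.
Add 4 hours 15 minutes leg 1 → 8:45 PM UTC.
Add 5 hours and 35 minutes layover in Kabul → 2:20 AM UTC (Aug 19).
Add 12 hours 35 minutes leg 2 → 2:55 PM UTC.
Add 7 hours and 8 minutes layover in Vienna → 10:03 PM UTC.
Add 11 hours 57 minutes leg 3 → 10:00 AM UTC (Aug 20).
Add 4 hours 55 minutes layover in New Almaty → 2:55 PM UTC.
Add 5 hours and 50 minutes leg 4 → 8:45 PM UTC.
Accra is UTC+0, so local arrival is the same: 8:45 PM on Aug 20.

8:45 PM on Aug 20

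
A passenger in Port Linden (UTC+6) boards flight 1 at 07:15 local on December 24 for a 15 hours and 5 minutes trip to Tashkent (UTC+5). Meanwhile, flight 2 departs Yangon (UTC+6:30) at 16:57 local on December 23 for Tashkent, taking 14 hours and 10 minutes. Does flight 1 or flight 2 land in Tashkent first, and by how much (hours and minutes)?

Flight 1 in UTC: 07:15 − 6:00 = 01:15 on Dec 24.
+15 hours 5 minutes → arrive 16:20 UTC on Dec 24.
Flight 2 in UTC: 16:57 − 6:30 = 10:27 on Dec 23.
+14 hours 10 minutes → arrive 00:37 UTC on Dec 24.
Flight 2 lands earlier by 15 hours 43 minutes.

the second, by 15 hours 43 minutes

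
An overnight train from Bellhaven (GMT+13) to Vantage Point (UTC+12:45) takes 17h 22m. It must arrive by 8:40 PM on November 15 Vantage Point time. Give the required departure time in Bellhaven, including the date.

Target arrival in UTC: 8:40 PM − 12:45 = 7:55 AM on Nov 15.
Subtract 17 hours 22 minutes → departure 2:33 PM UTC on Nov 14.
Bellhaven is UTC+13:00: 2:33 PM + 13:00 = 3:33 AM on Nov 15.

3:33 AM on Nov 15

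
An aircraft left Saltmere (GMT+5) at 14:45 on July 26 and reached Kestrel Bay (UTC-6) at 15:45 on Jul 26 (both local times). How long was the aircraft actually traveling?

12 hours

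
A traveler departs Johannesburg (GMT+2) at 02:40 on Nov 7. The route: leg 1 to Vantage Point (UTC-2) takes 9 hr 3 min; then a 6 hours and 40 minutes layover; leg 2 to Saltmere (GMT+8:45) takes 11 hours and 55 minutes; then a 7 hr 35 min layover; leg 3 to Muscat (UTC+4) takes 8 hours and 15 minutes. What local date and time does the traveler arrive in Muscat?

00:08 on November 9

Convert departure to UTC: 02:40 − 2:00 = 00:40 UTC on Nov 7.
Add 9 hours 3 minutes leg 1 → 09:43 UTC.
Add 6 hours and 40 minutes layover in Vantage Point → 16:23 UTC.
Add 11 hours and 55 minutes leg 2 → 04:18 UTC (Nov 8).
Add 7 hours and 35 minutes layover in Saltmere → 11:53 UTC.
Add 8 hours 15 minutes leg 3 → 20:08 UTC.
Muscat is UTC+4:00, so local arrival = 20:08 + 4:00 = 00:08 on Nov 9.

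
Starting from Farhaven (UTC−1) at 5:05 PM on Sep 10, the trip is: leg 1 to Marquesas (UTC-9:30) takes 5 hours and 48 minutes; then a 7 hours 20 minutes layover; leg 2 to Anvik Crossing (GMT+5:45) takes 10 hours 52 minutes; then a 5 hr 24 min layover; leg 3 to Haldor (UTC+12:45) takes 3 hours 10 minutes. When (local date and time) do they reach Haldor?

3:24 PM on Sep 12

Convert departure to UTC: 5:05 PM + 1:00 = 6:05 PM UTC on Sep 10.
Add 5 hours 48 minutes leg 1 → 11:53 PM UTC.
Add 7 hours 20 minutes layover in Marquesas → 7:13 AM UTC (Sep 11).
Add 10 hours 52 minutes leg 2 → 6:05 PM UTC.
Add 5 hours and 24 minutes layover in Anvik Crossing → 11:29 PM UTC.
Add 3 hours 10 minutes leg 3 → 2:39 AM UTC (Sep 12).
Haldor is UTC+12:45, so local arrival = 2:39 AM + 12:45 = 3:24 PM on Sep 12.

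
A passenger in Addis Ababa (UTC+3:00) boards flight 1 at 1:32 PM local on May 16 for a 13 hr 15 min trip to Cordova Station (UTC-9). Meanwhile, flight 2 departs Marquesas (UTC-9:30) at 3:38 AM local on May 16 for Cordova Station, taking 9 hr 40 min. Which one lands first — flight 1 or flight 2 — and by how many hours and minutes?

Flight 1 in UTC: 1:32 PM − 3:00 = 10:32 AM on May 16.
+13 hours 15 minutes → arrive 11:47 PM UTC on May 16.
Flight 2 in UTC: 3:38 AM + 9:30 = 1:08 PM on May 16.
+9 hours and 40 minutes → arrive 10:48 PM UTC on May 16.
Flight 2 lands earlier by 59 minutes.

the second, by 59 minutes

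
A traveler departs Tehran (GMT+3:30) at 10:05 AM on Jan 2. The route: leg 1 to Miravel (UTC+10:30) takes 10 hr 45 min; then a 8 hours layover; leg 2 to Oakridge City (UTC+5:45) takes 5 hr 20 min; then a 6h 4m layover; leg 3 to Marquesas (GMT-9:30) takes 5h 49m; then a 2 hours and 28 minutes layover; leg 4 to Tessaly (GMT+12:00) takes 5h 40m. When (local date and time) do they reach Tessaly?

Convert departure to UTC: 10:05 AM − 3:30 = 6:35 AM UTC on Jan 2.
Add 10 hours 45 minutes leg 1 → 5:20 PM UTC.
Add 8 hours layover in Miravel → 1:20 AM UTC (Jan 3).
Add 5 hours and 20 minutes leg 2 → 6:40 AM UTC.
Add 6 hours and 4 minutes layover in Oakridge City → 12:44 PM UTC.
Add 5 hours and 49 minutes leg 3 → 6:33 PM UTC.
Add 2 hours and 28 minutes layover in Marquesas → 9:01 PM UTC.
Add 5 hours 40 minutes leg 4 → 2:41 AM UTC (Jan 4).
Tessaly is UTC+12:00, so local arrival = 2:41 AM + 12:00 = 2:41 PM on Jan 4.

2:41 PM on Jan 4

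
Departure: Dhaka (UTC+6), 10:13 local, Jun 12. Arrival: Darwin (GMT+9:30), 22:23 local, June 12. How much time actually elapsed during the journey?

8 hours 40 minutes

Departure in UTC: 10:13 − 6:00 = 04:13 on Jun 12.
Arrival in UTC: 22:23 − 9:30 = 12:53 on Jun 12.
Elapsed = 12:53 − 04:13 = 8 hours 40 minutes.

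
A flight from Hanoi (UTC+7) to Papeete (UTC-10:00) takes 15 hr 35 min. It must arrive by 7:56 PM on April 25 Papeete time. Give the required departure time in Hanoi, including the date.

9:21 PM on April 25

Target arrival in UTC: 7:56 PM + 10:00 = 5:56 AM on Apr 26.
Subtract 15 hours and 35 minutes → departure 2:21 PM UTC on Apr 25.
Hanoi is UTC+7:00: 2:21 PM + 7:00 = 9:21 PM on Apr 25.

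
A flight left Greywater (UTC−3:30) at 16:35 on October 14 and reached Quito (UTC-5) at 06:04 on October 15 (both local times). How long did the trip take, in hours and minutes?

Departure in UTC: 16:35 + 3:30 = 20:05 on Oct 14.
Arrival in UTC: 06:04 + 5:00 = 11:04 on Oct 15.
Elapsed = 11:04 − 20:05 (+1 day) = 14 hours 59 minutes.

14 hours 59 minutes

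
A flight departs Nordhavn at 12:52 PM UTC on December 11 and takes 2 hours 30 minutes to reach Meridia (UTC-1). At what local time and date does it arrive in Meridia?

Departure is given in UTC: 12:52 PM on Dec 11.
Add 2 hours and 30 minutes → 3:22 PM UTC.
Meridia is UTC−1:00: 3:22 PM − 1:00 = 2:22 PM on Dec 11.

2:22 PM on Dec 11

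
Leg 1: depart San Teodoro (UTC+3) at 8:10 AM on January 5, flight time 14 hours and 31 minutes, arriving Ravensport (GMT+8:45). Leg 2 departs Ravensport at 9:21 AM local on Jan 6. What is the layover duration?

4 hours 55 minutes

Convert departure to UTC: 8:10 AM − 3:00 = 5:10 AM UTC on Jan 5.
Add 14 hours 31 minutes flight time → 7:41 PM UTC.
Ravensport is UTC+8:45, so local arrival = 7:41 PM + 8:45 = 4:26 AM on Jan 6.
Layover = 9:21 AM − 4:26 AM = 4 hours 55 minutes.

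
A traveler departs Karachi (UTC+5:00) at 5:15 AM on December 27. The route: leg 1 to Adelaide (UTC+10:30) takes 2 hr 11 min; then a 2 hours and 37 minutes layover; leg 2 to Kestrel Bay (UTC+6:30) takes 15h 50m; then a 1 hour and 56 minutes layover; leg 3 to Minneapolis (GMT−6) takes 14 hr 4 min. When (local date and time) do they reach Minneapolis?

6:53 AM on Dec 28

Convert departure to UTC: 5:15 AM − 5:00 = 12:15 AM UTC on Dec 27.
Add 2 hours 11 minutes leg 1 → 2:26 AM UTC.
Add 2 hours and 37 minutes layover in Adelaide → 5:03 AM UTC.
Add 15 hours and 50 minutes leg 2 → 8:53 PM UTC.
Add 1 hour 56 minutes layover in Kestrel Bay → 10:49 PM UTC.
Add 14 hours 4 minutes leg 3 → 12:53 PM UTC (Dec 28).
Minneapolis is UTC−6:00, so local arrival = 12:53 PM − 6:00 = 6:53 AM on Dec 28.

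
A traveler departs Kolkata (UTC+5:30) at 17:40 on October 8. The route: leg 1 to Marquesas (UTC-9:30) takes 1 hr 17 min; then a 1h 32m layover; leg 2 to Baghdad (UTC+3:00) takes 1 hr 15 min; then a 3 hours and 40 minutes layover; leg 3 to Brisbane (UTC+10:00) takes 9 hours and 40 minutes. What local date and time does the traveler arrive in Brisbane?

15:34 on October 9

Convert departure to UTC: 17:40 − 5:30 = 12:10 UTC on Oct 8.
Add 1 hour and 17 minutes leg 1 → 13:27 UTC.
Add 1 hour and 32 minutes layover in Marquesas → 14:59 UTC.
Add 1 hour 15 minutes leg 2 → 16:14 UTC.
Add 3 hours 40 minutes layover in Baghdad → 19:54 UTC.
Add 9 hours and 40 minutes leg 3 → 05:34 UTC (Oct 9).
Brisbane is UTC+10:00, so local arrival = 05:34 + 10:00 = 15:34 on Oct 9.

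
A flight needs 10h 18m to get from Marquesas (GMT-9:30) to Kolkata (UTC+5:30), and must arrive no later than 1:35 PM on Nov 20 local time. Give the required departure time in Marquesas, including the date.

Target arrival in UTC: 1:35 PM − 5:30 = 8:05 AM on Nov 20.
Subtract 10 hours and 18 minutes → departure 9:47 PM UTC on Nov 19.
Marquesas is UTC−9:30: 9:47 PM − 9:30 = 12:17 PM on Nov 19.

12:17 PM on Nov 19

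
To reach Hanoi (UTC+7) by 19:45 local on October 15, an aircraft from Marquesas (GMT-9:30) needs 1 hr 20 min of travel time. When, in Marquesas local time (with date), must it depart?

Target arrival in UTC: 19:45 − 7:00 = 12:45 on Oct 15.
Subtract 1 hour 20 minutes → departure 11:25 UTC on Oct 15.
Marquesas is UTC−9:30: 11:25 − 9:30 = 01:55 on Oct 15.

01:55 on October 15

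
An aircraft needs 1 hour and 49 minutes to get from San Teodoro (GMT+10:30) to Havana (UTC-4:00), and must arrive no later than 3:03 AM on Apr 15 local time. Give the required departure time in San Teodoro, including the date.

3:44 PM on April 15

Target arrival in UTC: 3:03 AM + 4:00 = 7:03 AM on Apr 15.
Subtract 1 hour 49 minutes → departure 5:14 AM UTC on Apr 15.
San Teodoro is UTC+10:30: 5:14 AM + 10:30 = 3:44 PM on Apr 15.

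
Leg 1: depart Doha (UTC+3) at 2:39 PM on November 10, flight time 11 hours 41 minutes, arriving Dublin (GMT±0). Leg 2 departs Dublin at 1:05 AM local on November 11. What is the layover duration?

Convert departure to UTC: 2:39 PM − 3:00 = 11:39 AM UTC on Nov 10.
Add 11 hours and 41 minutes flight time → 11:20 PM UTC.
Dublin is UTC+0, so local arrival is the same: 11:20 PM on Nov 10.
Layover = 1:05 AM − 11:20 PM (+1 day) = 1 hour 45 minutes.

1 hour 45 minutes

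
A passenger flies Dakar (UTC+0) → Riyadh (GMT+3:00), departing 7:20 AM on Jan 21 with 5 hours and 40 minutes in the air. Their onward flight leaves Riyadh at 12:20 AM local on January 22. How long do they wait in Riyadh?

8 hours 20 minutes

Dakar is at UTC+0, so departure is already 7:20 AM UTC on Jan 21.
Add 5 hours and 40 minutes flight time → 1:00 PM UTC.
Riyadh is UTC+3:00, so local arrival = 1:00 PM + 3:00 = 4:00 PM on Jan 21.
Layover = 12:20 AM − 4:00 PM (+1 day) = 8 hours 20 minutes.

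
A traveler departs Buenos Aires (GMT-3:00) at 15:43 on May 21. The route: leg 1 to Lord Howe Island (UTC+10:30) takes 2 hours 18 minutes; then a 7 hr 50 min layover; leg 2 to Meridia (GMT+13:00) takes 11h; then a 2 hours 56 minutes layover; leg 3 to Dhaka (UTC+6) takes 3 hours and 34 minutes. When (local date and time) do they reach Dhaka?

04:21 on May 23

Convert departure to UTC: 15:43 + 3:00 = 18:43 UTC on May 21.
Add 2 hours 18 minutes leg 1 → 21:01 UTC.
Add 7 hours 50 minutes layover in Lord Howe Island → 04:51 UTC (May 22).
Add 11 hours leg 2 → 15:51 UTC.
Add 2 hours and 56 minutes layover in Meridia → 18:47 UTC.
Add 3 hours 34 minutes leg 3 → 22:21 UTC.
Dhaka is UTC+6:00, so local arrival = 22:21 + 6:00 = 04:21 on May 23.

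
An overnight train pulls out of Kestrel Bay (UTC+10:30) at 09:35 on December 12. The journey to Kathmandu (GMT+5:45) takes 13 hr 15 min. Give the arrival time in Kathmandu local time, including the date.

18:05 on December 12

Kathmandu is 4:45 behind Kestrel Bay.
After 13 hours 15 minutes it is 22:50 in Kestrel Bay.
Shift by the zone difference: 22:50 − 4:45 = 18:05 on Dec 12 in Kathmandu.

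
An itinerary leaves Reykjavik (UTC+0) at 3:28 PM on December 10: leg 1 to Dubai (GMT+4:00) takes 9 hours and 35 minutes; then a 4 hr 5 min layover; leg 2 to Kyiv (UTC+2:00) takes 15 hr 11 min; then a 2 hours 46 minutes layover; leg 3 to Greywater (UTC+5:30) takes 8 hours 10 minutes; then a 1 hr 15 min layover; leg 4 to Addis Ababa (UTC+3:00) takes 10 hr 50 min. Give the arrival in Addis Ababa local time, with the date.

Reykjavik is at UTC+0, so departure is already 3:28 PM UTC on Dec 10.
Add 9 hours 35 minutes leg 1 → 1:03 AM UTC (Dec 11).
Add 4 hours 5 minutes layover in Dubai → 5:08 AM UTC.
Add 15 hours and 11 minutes leg 2 → 8:19 PM UTC.
Add 2 hours 46 minutes layover in Kyiv → 11:05 PM UTC.
Add 8 hours 10 minutes leg 3 → 7:15 AM UTC (Dec 12).
Add 1 hour 15 minutes layover in Greywater → 8:30 AM UTC.
Add 10 hours and 50 minutes leg 4 → 7:20 PM UTC.
Addis Ababa is UTC+3:00, so local arrival = 7:20 PM + 3:00 = 10:20 PM on Dec 12.

10:20 PM on December 12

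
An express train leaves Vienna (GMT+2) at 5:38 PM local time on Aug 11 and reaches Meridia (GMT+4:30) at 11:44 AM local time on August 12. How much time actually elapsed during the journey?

15 hours 36 minutes

Departure in UTC: 5:38 PM − 2:00 = 3:38 PM on Aug 11.
Arrival in UTC: 11:44 AM − 4:30 = 7:14 AM on Aug 12.
Elapsed = 7:14 AM − 3:38 PM (+1 day) = 15 hours 36 minutes.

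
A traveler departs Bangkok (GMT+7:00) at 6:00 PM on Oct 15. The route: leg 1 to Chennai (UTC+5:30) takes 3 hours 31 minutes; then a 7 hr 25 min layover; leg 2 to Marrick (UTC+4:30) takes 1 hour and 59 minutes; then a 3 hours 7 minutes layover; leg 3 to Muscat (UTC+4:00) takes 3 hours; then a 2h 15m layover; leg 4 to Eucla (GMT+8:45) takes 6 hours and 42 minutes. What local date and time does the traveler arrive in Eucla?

Convert departure to UTC: 6:00 PM − 7:00 = 11:00 AM UTC on Oct 15.
Add 3 hours 31 minutes leg 1 → 2:31 PM UTC.
Add 7 hours 25 minutes layover in Chennai → 9:56 PM UTC.
Add 1 hour and 59 minutes leg 2 → 11:55 PM UTC.
Add 3 hours and 7 minutes layover in Marrick → 3:02 AM UTC (Oct 16).
Add 3 hours leg 3 → 6:02 AM UTC.
Add 2 hours and 15 minutes layover in Muscat → 8:17 AM UTC.
Add 6 hours and 42 minutes leg 4 → 2:59 PM UTC.
Eucla is UTC+8:45, so local arrival = 2:59 PM + 8:45 = 11:44 PM on Oct 16.

11:44 PM on October 16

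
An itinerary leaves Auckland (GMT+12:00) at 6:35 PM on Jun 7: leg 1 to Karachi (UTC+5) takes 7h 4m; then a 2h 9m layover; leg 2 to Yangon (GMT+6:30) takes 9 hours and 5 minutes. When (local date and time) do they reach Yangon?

Convert departure to UTC: 6:35 PM − 12:00 = 6:35 AM UTC on Jun 7.
Add 7 hours and 4 minutes leg 1 → 1:39 PM UTC.
Add 2 hours 9 minutes layover in Karachi → 3:48 PM UTC.
Add 9 hours 5 minutes leg 2 → 12:53 AM UTC (Jun 8).
Yangon is UTC+6:30, so local arrival = 12:53 AM + 6:30 = 7:23 AM on Jun 8.

7:23 AM on June 8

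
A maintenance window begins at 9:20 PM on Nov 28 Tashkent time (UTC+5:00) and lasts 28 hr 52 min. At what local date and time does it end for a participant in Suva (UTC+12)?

9:12 AM on November 30

Suva is 7:00 ahead of Tashkent.
After 28 hours and 52 minutes it is 2:12 AM (Nov 30) in Tashkent.
Shift by the zone difference: 2:12 AM + 7:00 = 9:12 AM on Nov 30 in Suva.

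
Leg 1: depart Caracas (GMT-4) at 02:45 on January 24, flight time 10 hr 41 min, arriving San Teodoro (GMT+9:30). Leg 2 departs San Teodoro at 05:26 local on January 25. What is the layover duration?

Convert departure to UTC: 02:45 + 4:00 = 06:45 UTC on Jan 24.
Add 10 hours and 41 minutes flight time → 17:26 UTC.
San Teodoro is UTC+9:30, so local arrival = 17:26 + 9:30 = 02:56 on Jan 25.
Layover = 05:26 − 02:56 = 2 hours 30 minutes.

2 hours 30 minutes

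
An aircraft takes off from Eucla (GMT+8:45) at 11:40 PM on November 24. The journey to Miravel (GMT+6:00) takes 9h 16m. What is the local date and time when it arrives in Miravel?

6:11 AM on Nov 25

Convert departure to UTC: 11:40 PM − 8:45 = 2:55 PM UTC on Nov 24.
Add 9 hours and 16 minutes travel time → 12:11 AM UTC (Nov 25).
Miravel is UTC+6:00, so local arrival = 12:11 AM + 6:00 = 6:11 AM on Nov 25.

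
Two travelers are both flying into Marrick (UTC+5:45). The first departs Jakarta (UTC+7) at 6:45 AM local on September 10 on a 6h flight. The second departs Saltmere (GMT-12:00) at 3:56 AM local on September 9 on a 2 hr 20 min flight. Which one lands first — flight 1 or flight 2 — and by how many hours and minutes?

Flight 1 in UTC: 6:45 AM − 7:00 = 11:45 PM on Sep 9.
+6 hours → arrive 5:45 AM UTC on Sep 10.
Flight 2 in UTC: 3:56 AM + 12:00 = 3:56 PM on Sep 9.
+2 hours and 20 minutes → arrive 6:16 PM UTC on Sep 9.
Flight 2 lands earlier by 11 hours 29 minutes.

the second, by 11 hours 29 minutes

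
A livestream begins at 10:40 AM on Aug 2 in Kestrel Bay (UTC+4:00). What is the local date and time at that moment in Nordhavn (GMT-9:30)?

In UTC: 10:40 AM − 4:00 = 6:40 AM on Aug 2.
Nordhavn is UTC−9:30: 6:40 AM − 9:30 = 9:10 PM on Aug 1.

9:10 PM on Aug 1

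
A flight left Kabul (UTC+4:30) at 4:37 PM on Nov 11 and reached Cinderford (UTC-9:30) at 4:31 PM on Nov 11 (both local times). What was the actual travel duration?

13 hours 54 minutes

Departure in UTC: 4:37 PM − 4:30 = 12:07 PM on Nov 11.
Arrival in UTC: 4:31 PM + 9:30 = 2:01 AM on Nov 12.
Elapsed = 2:01 AM − 12:07 PM (+1 day) = 13 hours 54 minutes.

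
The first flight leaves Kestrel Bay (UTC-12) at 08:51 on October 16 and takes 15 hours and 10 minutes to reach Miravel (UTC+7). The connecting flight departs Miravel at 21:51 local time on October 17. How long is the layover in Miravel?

Convert departure to UTC: 08:51 + 12:00 = 20:51 UTC on Oct 16.
Add 15 hours and 10 minutes flight time → 12:01 UTC (Oct 17).
Miravel is UTC+7:00, so local arrival = 12:01 + 7:00 = 19:01 on Oct 17.
Layover = 21:51 − 19:01 = 2 hours 50 minutes.

2 hours 50 minutes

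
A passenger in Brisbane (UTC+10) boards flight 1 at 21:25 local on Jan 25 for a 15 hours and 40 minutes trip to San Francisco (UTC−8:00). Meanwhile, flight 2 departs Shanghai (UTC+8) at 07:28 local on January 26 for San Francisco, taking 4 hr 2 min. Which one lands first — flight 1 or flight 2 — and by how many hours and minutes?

the first, by 25 minutes

Flight 1 in UTC: 21:25 − 10:00 = 11:25 on Jan 25.
+15 hours 40 minutes → arrive 03:05 UTC on Jan 26.
Flight 2 in UTC: 07:28 − 8:00 = 23:28 on Jan 25.
+4 hours and 2 minutes → arrive 03:30 UTC on Jan 26.
Flight 1 lands earlier by 25 minutes.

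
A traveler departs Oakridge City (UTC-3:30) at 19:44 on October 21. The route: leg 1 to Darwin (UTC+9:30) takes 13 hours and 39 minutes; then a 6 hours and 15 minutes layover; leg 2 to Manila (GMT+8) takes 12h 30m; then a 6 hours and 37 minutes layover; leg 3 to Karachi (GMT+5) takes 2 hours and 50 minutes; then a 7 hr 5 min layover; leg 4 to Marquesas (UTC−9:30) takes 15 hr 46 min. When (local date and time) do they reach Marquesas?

Convert departure to UTC: 19:44 + 3:30 = 23:14 UTC on Oct 21.
Add 13 hours and 39 minutes leg 1 → 12:53 UTC (Oct 22).
Add 6 hours 15 minutes layover in Darwin → 19:08 UTC.
Add 12 hours and 30 minutes leg 2 → 07:38 UTC (Oct 23).
Add 6 hours 37 minutes layover in Manila → 14:15 UTC.
Add 2 hours 50 minutes leg 3 → 17:05 UTC.
Add 7 hours 5 minutes layover in Karachi → 00:10 UTC (Oct 24).
Add 15 hours 46 minutes leg 4 → 15:56 UTC.
Marquesas is UTC−9:30, so local arrival = 15:56 − 9:30 = 06:26 on Oct 24.

06:26 on Oct 24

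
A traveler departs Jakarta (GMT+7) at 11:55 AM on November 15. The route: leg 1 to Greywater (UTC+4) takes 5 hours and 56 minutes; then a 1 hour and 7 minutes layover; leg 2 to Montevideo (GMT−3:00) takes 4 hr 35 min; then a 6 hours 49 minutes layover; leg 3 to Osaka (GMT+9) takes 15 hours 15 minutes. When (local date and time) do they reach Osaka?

11:37 PM on Nov 16

Convert departure to UTC: 11:55 AM − 7:00 = 4:55 AM UTC on Nov 15.
Add 5 hours and 56 minutes leg 1 → 10:51 AM UTC.
Add 1 hour and 7 minutes layover in Greywater → 11:58 AM UTC.
Add 4 hours 35 minutes leg 2 → 4:33 PM UTC.
Add 6 hours and 49 minutes layover in Montevideo → 11:22 PM UTC.
Add 15 hours 15 minutes leg 3 → 2:37 PM UTC (Nov 16).
Osaka is UTC+9:00, so local arrival = 2:37 PM + 9:00 = 11:37 PM on Nov 16.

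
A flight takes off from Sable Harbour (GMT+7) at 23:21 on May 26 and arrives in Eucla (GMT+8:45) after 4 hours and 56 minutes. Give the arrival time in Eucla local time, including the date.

06:02 on May 27

Convert departure to UTC: 23:21 − 7:00 = 16:21 UTC on May 26.
Add 4 hours 56 minutes travel time → 21:17 UTC.
Eucla is UTC+8:45, so local arrival = 21:17 + 8:45 = 06:02 on May 27.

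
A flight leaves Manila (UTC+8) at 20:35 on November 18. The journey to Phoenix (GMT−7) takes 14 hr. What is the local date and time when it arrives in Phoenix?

Convert departure to UTC: 20:35 − 8:00 = 12:35 UTC on Nov 18.
Add 14 hours travel time → 02:35 UTC (Nov 19).
Phoenix is UTC−7:00, so local arrival = 02:35 − 7:00 = 19:35 on Nov 18.

19:35 on Nov 18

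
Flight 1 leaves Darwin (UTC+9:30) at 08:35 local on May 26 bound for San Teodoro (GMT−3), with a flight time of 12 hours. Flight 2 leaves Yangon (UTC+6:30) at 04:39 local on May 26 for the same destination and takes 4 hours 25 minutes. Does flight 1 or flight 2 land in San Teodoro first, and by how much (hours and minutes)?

Flight 1 in UTC: 08:35 − 9:30 = 23:05 on May 25.
+12 hours → arrive 11:05 UTC on May 26.
Flight 2 in UTC: 04:39 − 6:30 = 22:09 on May 25.
+4 hours 25 minutes → arrive 02:34 UTC on May 26.
Flight 2 lands earlier by 8 hours 31 minutes.

the second, by 8 hours 31 minutes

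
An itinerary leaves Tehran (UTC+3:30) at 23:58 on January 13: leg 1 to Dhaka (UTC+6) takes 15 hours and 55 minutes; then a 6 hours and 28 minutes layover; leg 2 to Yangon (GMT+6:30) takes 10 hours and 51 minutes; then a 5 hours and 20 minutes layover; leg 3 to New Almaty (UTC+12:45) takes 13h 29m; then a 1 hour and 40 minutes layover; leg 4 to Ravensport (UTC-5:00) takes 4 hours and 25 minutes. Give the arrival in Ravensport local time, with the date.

01:36 on January 16

Convert departure to UTC: 23:58 − 3:30 = 20:28 UTC on Jan 13.
Add 15 hours and 55 minutes leg 1 → 12:23 UTC (Jan 14).
Add 6 hours 28 minutes layover in Dhaka → 18:51 UTC.
Add 10 hours and 51 minutes leg 2 → 05:42 UTC (Jan 15).
Add 5 hours 20 minutes layover in Yangon → 11:02 UTC.
Add 13 hours 29 minutes leg 3 → 00:31 UTC (Jan 16).
Add 1 hour and 40 minutes layover in New Almaty → 02:11 UTC.
Add 4 hours 25 minutes leg 4 → 06:36 UTC.
Ravensport is UTC−5:00, so local arrival = 06:36 − 5:00 = 01:36 on Jan 16.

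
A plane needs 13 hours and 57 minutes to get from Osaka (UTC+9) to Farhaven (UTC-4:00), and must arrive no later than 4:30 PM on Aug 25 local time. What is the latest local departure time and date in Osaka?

Target arrival in UTC: 4:30 PM + 4:00 = 8:30 PM on Aug 25.
Subtract 13 hours and 57 minutes → departure 6:33 AM UTC on Aug 25.
Osaka is UTC+9:00: 6:33 AM + 9:00 = 3:33 PM on Aug 25.

3:33 PM on Aug 25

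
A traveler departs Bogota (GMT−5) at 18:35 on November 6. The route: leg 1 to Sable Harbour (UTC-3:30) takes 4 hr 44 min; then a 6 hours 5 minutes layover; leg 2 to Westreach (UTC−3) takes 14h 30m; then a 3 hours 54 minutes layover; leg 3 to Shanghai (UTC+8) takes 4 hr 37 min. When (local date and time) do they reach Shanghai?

17:25 on November 8

Convert departure to UTC: 18:35 + 5:00 = 23:35 UTC on Nov 6.
Add 4 hours and 44 minutes leg 1 → 04:19 UTC (Nov 7).
Add 6 hours 5 minutes layover in Sable Harbour → 10:24 UTC.
Add 14 hours 30 minutes leg 2 → 00:54 UTC (Nov 8).
Add 3 hours and 54 minutes layover in Westreach → 04:48 UTC.
Add 4 hours and 37 minutes leg 3 → 09:25 UTC.
Shanghai is UTC+8:00, so local arrival = 09:25 + 8:00 = 17:25 on Nov 8.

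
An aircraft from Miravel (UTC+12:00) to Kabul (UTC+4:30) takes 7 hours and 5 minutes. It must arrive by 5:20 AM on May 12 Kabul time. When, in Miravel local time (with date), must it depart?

Target arrival in UTC: 5:20 AM − 4:30 = 12:50 AM on May 12.
Subtract 7 hours 5 minutes → departure 5:45 PM UTC on May 11.
Miravel is UTC+12:00: 5:45 PM + 12:00 = 5:45 AM on May 12.

5:45 AM on May 12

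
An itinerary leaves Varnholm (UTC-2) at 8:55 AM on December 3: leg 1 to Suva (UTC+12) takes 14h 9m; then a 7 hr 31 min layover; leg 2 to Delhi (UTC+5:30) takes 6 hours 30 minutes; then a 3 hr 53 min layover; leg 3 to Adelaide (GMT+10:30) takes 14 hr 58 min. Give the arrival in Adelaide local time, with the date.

8:26 PM on Dec 5

Convert departure to UTC: 8:55 AM + 2:00 = 10:55 AM UTC on Dec 3.
Add 14 hours and 9 minutes leg 1 → 1:04 AM UTC (Dec 4).
Add 7 hours and 31 minutes layover in Suva → 8:35 AM UTC.
Add 6 hours 30 minutes leg 2 → 3:05 PM UTC.
Add 3 hours and 53 minutes layover in Delhi → 6:58 PM UTC.
Add 14 hours 58 minutes leg 3 → 9:56 AM UTC (Dec 5).
Adelaide is UTC+10:30, so local arrival = 9:56 AM + 10:30 = 8:26 PM on Dec 5.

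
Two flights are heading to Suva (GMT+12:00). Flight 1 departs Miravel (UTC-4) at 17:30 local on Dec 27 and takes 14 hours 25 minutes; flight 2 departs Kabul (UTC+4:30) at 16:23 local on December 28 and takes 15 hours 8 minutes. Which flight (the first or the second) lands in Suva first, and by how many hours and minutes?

the first, by 15 hours 6 minutes

Flight 1 in UTC: 17:30 + 4:00 = 21:30 on Dec 27.
+14 hours and 25 minutes → arrive 11:55 UTC on Dec 28.
Flight 2 in UTC: 16:23 − 4:30 = 11:53 on Dec 28.
+15 hours 8 minutes → arrive 03:01 UTC on Dec 29.
Flight 1 lands earlier by 15 hours 6 minutes.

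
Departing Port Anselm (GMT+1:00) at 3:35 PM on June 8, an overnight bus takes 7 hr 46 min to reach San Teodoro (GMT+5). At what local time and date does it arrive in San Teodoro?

3:21 AM on June 9

Convert departure to UTC: 3:35 PM − 1:00 = 2:35 PM UTC on Jun 8.
Add 7 hours 46 minutes travel time → 10:21 PM UTC.
San Teodoro is UTC+5:00, so local arrival = 10:21 PM + 5:00 = 3:21 AM on Jun 9.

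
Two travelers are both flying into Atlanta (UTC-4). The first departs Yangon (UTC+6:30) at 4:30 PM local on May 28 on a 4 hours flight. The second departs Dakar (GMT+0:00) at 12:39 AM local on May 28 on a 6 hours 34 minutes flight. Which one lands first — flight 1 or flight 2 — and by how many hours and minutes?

the second, by 6 hours 47 minutes

Flight 1 in UTC: 4:30 PM − 6:30 = 10:00 AM on May 28.
+4 hours → arrive 2:00 PM UTC on May 28.
Flight 2 departs at 12:39 AM UTC (May 28).
+6 hours and 34 minutes → arrive 7:13 AM UTC on May 28.
Flight 2 lands earlier by 6 hours 47 minutes.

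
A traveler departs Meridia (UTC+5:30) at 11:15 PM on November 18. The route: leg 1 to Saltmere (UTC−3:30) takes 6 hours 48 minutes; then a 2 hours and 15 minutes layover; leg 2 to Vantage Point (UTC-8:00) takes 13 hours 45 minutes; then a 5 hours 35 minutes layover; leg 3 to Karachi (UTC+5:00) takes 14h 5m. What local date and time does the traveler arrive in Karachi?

5:13 PM on November 20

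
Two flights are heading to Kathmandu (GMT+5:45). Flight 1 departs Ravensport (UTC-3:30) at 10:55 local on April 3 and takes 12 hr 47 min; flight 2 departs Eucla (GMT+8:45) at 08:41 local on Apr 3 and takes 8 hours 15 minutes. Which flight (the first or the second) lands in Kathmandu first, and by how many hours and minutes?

the second, by 19 hours 1 minute

Flight 1 in UTC: 10:55 + 3:30 = 14:25 on Apr 3.
+12 hours 47 minutes → arrive 03:12 UTC on Apr 4.
Flight 2 in UTC: 08:41 − 8:45 = 23:56 on Apr 2.
+8 hours and 15 minutes → arrive 08:11 UTC on Apr 3.
Flight 2 lands earlier by 19 hours 1 minute.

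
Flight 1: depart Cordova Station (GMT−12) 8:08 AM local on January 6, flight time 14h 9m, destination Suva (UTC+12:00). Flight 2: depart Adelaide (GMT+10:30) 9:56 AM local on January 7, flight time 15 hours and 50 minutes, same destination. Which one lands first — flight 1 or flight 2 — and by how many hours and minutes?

the first, by 4 hours 59 minutes

Flight 1 in UTC: 8:08 AM + 12:00 = 8:08 PM on Jan 6.
+14 hours and 9 minutes → arrive 10:17 AM UTC on Jan 7.
Flight 2 in UTC: 9:56 AM − 10:30 = 11:26 PM on Jan 6.
+15 hours and 50 minutes → arrive 3:16 PM UTC on Jan 7.
Flight 1 lands earlier by 4 hours 59 minutes.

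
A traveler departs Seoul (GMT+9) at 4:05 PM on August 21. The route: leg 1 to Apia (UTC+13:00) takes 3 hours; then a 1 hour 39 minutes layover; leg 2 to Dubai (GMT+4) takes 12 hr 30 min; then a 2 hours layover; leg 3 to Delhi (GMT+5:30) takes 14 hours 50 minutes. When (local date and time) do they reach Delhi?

10:34 PM on August 22

Convert departure to UTC: 4:05 PM − 9:00 = 7:05 AM UTC on Aug 21.
Add 3 hours leg 1 → 10:05 AM UTC.
Add 1 hour and 39 minutes layover in Apia → 11:44 AM UTC.
Add 12 hours and 30 minutes leg 2 → 12:14 AM UTC (Aug 22).
Add 2 hours layover in Dubai → 2:14 AM UTC.
Add 14 hours 50 minutes leg 3 → 5:04 PM UTC.
Delhi is UTC+5:30, so local arrival = 5:04 PM + 5:30 = 10:34 PM on Aug 22.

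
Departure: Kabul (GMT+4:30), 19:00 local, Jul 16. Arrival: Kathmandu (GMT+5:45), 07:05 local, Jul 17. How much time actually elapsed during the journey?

10 hours 50 minutes

Departure in UTC: 19:00 − 4:30 = 14:30 on Jul 16.
Arrival in UTC: 07:05 − 5:45 = 01:20 on Jul 17.
Elapsed = 01:20 − 14:30 (+1 day) = 10 hours 50 minutes.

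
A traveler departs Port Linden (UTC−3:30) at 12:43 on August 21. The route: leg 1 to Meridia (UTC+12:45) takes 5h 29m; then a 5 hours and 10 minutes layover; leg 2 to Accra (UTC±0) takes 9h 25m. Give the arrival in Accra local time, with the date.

12:17 on August 22

Convert departure to UTC: 12:43 + 3:30 = 16:13 UTC on Aug 21.
Add 5 hours 29 minutes leg 1 → 21:42 UTC.
Add 5 hours 10 minutes layover in Meridia → 02:52 UTC (Aug 22).
Add 9 hours 25 minutes leg 2 → 12:17 UTC.
Accra is UTC+0, so local arrival is the same: 12:17 on Aug 22.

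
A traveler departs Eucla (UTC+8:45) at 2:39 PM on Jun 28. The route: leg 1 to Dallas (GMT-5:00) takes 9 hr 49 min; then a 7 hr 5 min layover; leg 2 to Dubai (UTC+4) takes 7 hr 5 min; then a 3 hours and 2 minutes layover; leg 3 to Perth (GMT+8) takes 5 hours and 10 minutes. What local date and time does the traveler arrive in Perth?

10:05 PM on June 29

Convert departure to UTC: 2:39 PM − 8:45 = 5:54 AM UTC on Jun 28.
Add 9 hours 49 minutes leg 1 → 3:43 PM UTC.
Add 7 hours and 5 minutes layover in Dallas → 10:48 PM UTC.
Add 7 hours 5 minutes leg 2 → 5:53 AM UTC (Jun 29).
Add 3 hours 2 minutes layover in Dubai → 8:55 AM UTC.
Add 5 hours 10 minutes leg 3 → 2:05 PM UTC.
Perth is UTC+8:00, so local arrival = 2:05 PM + 8:00 = 10:05 PM on Jun 29.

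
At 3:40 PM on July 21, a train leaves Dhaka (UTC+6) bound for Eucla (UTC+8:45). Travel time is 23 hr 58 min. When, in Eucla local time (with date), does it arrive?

6:23 PM on July 22

Eucla is 2:45 ahead of Dhaka.
After 23 hours and 58 minutes it is 3:38 PM (Jul 22) in Dhaka.
Shift by the zone difference: 3:38 PM + 2:45 = 6:23 PM on Jul 22 in Eucla.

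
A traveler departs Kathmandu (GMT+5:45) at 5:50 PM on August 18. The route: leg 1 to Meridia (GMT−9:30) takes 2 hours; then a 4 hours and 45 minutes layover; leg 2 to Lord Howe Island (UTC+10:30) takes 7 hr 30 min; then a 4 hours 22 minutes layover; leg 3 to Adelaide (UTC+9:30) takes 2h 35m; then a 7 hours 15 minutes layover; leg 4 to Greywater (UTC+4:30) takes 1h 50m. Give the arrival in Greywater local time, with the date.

Convert departure to UTC: 5:50 PM − 5:45 = 12:05 PM UTC on Aug 18.
Add 2 hours leg 1 → 2:05 PM UTC.
Add 4 hours 45 minutes layover in Meridia → 6:50 PM UTC.
Add 7 hours 30 minutes leg 2 → 2:20 AM UTC (Aug 19).
Add 4 hours 22 minutes layover in Lord Howe Island → 6:42 AM UTC.
Add 2 hours 35 minutes leg 3 → 9:17 AM UTC.
Add 7 hours 15 minutes layover in Adelaide → 4:32 PM UTC.
Add 1 hour 50 minutes leg 4 → 6:22 PM UTC.
Greywater is UTC+4:30, so local arrival = 6:22 PM + 4:30 = 10:52 PM on Aug 19.

10:52 PM on Aug 19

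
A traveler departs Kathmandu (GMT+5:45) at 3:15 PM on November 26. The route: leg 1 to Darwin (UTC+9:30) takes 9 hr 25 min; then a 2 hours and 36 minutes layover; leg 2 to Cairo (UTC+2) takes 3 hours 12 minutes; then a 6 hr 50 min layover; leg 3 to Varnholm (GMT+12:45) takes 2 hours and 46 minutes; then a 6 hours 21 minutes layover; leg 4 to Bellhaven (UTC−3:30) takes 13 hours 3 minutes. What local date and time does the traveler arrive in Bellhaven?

2:13 AM on November 28

Convert departure to UTC: 3:15 PM − 5:45 = 9:30 AM UTC on Nov 26.
Add 9 hours 25 minutes leg 1 → 6:55 PM UTC.
Add 2 hours and 36 minutes layover in Darwin → 9:31 PM UTC.
Add 3 hours 12 minutes leg 2 → 12:43 AM UTC (Nov 27).
Add 6 hours 50 minutes layover in Cairo → 7:33 AM UTC.
Add 2 hours and 46 minutes leg 3 → 10:19 AM UTC.
Add 6 hours and 21 minutes layover in Varnholm → 4:40 PM UTC.
Add 13 hours and 3 minutes leg 4 → 5:43 AM UTC (Nov 28).
Bellhaven is UTC−3:30, so local arrival = 5:43 AM − 3:30 = 2:13 AM on Nov 28.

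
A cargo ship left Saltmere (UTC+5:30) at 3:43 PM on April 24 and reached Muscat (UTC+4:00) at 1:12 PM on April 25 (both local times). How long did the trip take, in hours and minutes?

Departure in UTC: 3:43 PM − 5:30 = 10:13 AM on Apr 24.
Arrival in UTC: 1:12 PM − 4:00 = 9:12 AM on Apr 25.
Elapsed = 9:12 AM − 10:13 AM (+1 day) = 22 hours 59 minutes.

22 hours 59 minutes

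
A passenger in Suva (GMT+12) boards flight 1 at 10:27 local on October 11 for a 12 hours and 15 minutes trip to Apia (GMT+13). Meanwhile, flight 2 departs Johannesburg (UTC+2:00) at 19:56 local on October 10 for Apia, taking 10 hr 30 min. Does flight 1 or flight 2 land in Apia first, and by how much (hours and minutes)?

the second, by 6 hours 16 minutes

Flight 1 in UTC: 10:27 − 12:00 = 22:27 on Oct 10.
+12 hours and 15 minutes → arrive 10:42 UTC on Oct 11.
Flight 2 in UTC: 19:56 − 2:00 = 17:56 on Oct 10.
+10 hours and 30 minutes → arrive 04:26 UTC on Oct 11.
Flight 2 lands earlier by 6 hours 16 minutes.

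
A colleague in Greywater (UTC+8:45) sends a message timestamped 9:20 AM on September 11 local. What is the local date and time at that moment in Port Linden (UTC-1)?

Port Linden is 9:45 behind Greywater.
Shift by the zone difference: 9:20 AM − 9:45 = 11:35 PM on Sep 10 in Port Linden.

11:35 PM on Sep 10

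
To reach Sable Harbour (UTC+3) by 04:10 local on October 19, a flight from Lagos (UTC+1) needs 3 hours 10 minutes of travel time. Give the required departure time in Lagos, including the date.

Target arrival in UTC: 04:10 − 3:00 = 01:10 on Oct 19.
Subtract 3 hours and 10 minutes → departure 22:00 UTC on Oct 18.
Lagos is UTC+1:00: 22:00 + 1:00 = 23:00 on Oct 18.

23:00 on October 18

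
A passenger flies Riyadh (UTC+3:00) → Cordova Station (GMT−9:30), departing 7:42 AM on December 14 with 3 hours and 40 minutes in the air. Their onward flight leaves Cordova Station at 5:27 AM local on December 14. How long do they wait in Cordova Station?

Convert departure to UTC: 7:42 AM − 3:00 = 4:42 AM UTC on Dec 14.
Add 3 hours and 40 minutes flight time → 8:22 AM UTC.
Cordova Station is UTC−9:30, so local arrival = 8:22 AM − 9:30 = 10:52 PM on Dec 13.
Layover = 5:27 AM − 10:52 PM (+1 day) = 6 hours 35 minutes.

6 hours 35 minutes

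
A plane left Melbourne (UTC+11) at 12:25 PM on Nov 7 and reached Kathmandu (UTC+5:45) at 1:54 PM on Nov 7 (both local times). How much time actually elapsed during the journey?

Departure in UTC: 12:25 PM − 11:00 = 1:25 AM on Nov 7.
Arrival in UTC: 1:54 PM − 5:45 = 8:09 AM on Nov 7.
Elapsed = 8:09 AM − 1:25 AM = 6 hours 44 minutes.

6 hours 44 minutes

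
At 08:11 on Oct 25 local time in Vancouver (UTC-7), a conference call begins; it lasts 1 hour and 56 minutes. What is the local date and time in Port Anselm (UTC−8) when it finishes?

Convert start to UTC: 08:11 + 7:00 = 15:11 UTC on Oct 25.
Add 1 hour 56 minutes duration → 17:07 UTC.
Port Anselm is UTC−8:00, so local end time = 17:07 − 8:00 = 09:07 on Oct 25.

09:07 on Oct 25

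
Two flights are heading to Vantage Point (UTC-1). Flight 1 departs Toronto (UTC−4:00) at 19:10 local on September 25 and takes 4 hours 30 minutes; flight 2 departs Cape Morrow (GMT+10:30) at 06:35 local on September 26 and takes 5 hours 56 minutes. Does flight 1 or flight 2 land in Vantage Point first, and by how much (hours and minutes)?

Flight 1 in UTC: 19:10 + 4:00 = 23:10 on Sep 25.
+4 hours and 30 minutes → arrive 03:40 UTC on Sep 26.
Flight 2 in UTC: 06:35 − 10:30 = 20:05 on Sep 25.
+5 hours and 56 minutes → arrive 02:01 UTC on Sep 26.
Flight 2 lands earlier by 1 hour 39 minutes.

the second, by 1 hour 39 minutes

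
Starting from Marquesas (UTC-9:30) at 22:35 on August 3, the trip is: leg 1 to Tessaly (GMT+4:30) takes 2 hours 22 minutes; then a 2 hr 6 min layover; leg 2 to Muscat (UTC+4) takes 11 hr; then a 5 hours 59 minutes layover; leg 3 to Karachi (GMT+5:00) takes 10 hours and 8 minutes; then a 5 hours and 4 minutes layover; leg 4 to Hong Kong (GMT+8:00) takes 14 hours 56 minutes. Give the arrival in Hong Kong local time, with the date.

19:40 on August 6

Convert departure to UTC: 22:35 + 9:30 = 08:05 UTC on Aug 4.
Add 2 hours and 22 minutes leg 1 → 10:27 UTC.
Add 2 hours 6 minutes layover in Tessaly → 12:33 UTC.
Add 11 hours leg 2 → 23:33 UTC.
Add 5 hours and 59 minutes layover in Muscat → 05:32 UTC (Aug 5).
Add 10 hours 8 minutes leg 3 → 15:40 UTC.
Add 5 hours and 4 minutes layover in Karachi → 20:44 UTC.
Add 14 hours and 56 minutes leg 4 → 11:40 UTC (Aug 6).
Hong Kong is UTC+8:00, so local arrival = 11:40 + 8:00 = 19:40 on Aug 6.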